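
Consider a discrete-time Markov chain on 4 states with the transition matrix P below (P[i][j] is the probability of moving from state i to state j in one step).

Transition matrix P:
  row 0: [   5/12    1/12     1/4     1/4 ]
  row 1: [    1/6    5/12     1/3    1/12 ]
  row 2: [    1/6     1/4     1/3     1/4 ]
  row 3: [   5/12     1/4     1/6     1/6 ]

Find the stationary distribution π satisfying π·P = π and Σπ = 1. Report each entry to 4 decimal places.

π = [0.2867, 0.2427, 0.2772, 0.1934]

Balance equations π_j = Σ_i π_i·P[i][j]:
  π_0 = 5/12·π_0 + 1/6·π_1 + 1/6·π_2 + 5/12·π_3
  π_1 = 1/12·π_0 + 5/12·π_1 + 1/4·π_2 + 1/4·π_3
  π_2 = 1/4·π_0 + 1/3·π_1 + 1/3·π_2 + 1/6·π_3
  normalize: π_0 + π_1 + π_2 + π_3 = 1
Solving the linear system gives exactly π = [166/579, 281/1158, 107/386, 112/579].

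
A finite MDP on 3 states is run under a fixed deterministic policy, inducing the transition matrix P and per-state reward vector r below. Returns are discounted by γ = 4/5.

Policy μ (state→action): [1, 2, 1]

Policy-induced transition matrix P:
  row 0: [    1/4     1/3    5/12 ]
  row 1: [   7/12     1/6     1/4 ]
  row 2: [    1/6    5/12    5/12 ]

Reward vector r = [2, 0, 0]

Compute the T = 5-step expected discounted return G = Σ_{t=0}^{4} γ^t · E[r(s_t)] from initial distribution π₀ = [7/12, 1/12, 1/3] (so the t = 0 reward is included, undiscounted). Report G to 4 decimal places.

t=0: π = [0.5833, 0.0833, 0.3333], E[r] = 1.1667, γ^t·E[r] = 1.166667, running G = 1.166667
t=1: π = [0.2500, 0.3472, 0.4028], E[r] = 0.5000, γ^t·E[r] = 0.400000, running G = 1.566667
t=2: π = [0.3322, 0.3090, 0.3588], E[r] = 0.6644, γ^t·E[r] = 0.425185, running G = 1.991852
t=3: π = [0.3231, 0.3117, 0.3652], E[r] = 0.6462, γ^t·E[r] = 0.330864, running G = 2.322716
t=4: π = [0.3235, 0.3118, 0.3647], E[r] = 0.6470, γ^t·E[r] = 0.264994, running G = 2.587710

G = 2.5877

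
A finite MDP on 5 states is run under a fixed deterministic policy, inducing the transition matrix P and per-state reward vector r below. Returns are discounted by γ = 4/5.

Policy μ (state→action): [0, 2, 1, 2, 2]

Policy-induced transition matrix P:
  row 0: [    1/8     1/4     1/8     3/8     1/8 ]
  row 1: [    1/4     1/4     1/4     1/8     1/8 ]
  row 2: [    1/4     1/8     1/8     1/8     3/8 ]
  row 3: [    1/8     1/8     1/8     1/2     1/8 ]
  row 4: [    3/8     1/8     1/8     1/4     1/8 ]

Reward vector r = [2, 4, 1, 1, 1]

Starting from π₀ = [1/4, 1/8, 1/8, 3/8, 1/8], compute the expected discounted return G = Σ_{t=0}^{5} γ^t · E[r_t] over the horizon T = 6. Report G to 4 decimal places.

G = 6.2333

t=0: π = [0.2500, 0.1250, 0.1250, 0.3750, 0.1250], E[r] = 1.6250, γ^t·E[r] = 1.625000, running G = 1.625000
t=1: π = [0.1875, 0.1719, 0.1406, 0.3438, 0.1563], E[r] = 1.7031, γ^t·E[r] = 1.362500, running G = 2.987500
t=2: π = [0.2031, 0.1699, 0.1465, 0.3203, 0.1602], E[r] = 1.7129, γ^t·E[r] = 1.096250, running G = 4.083750
t=3: π = [0.2046, 0.1716, 0.1462, 0.3159, 0.1616], E[r] = 1.7195, γ^t·E[r] = 0.880375, running G = 4.964125
t=4: π = [0.2051, 0.1720, 0.1465, 0.3148, 0.1616], E[r] = 1.7212, γ^t·E[r] = 0.705013, running G = 5.669138
t=5: π = [0.2052, 0.1721, 0.1465, 0.3145, 0.1616], E[r] = 1.7216, γ^t·E[r] = 0.564146, running G = 6.233284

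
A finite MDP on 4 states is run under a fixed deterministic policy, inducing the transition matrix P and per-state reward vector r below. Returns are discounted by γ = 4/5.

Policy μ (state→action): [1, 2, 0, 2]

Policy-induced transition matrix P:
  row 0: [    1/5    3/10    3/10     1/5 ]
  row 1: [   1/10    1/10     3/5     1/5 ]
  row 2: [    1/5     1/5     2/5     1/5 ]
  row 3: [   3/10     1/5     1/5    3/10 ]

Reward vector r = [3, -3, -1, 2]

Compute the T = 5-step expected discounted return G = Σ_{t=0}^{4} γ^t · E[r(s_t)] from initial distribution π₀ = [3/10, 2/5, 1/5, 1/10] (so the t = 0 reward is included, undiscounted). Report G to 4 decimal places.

G = -0.2391

t=0: π = [0.3000, 0.4000, 0.2000, 0.1000], E[r] = -0.3000, γ^t·E[r] = -0.300000, running G = -0.300000
t=1: π = [0.1700, 0.1900, 0.4300, 0.2100], E[r] = -0.0700, γ^t·E[r] = -0.056000, running G = -0.356000
t=2: π = [0.2020, 0.1980, 0.3790, 0.2210], E[r] = 0.0750, γ^t·E[r] = 0.048000, running G = -0.308000
t=3: π = [0.2023, 0.2004, 0.3752, 0.2221], E[r] = 0.0747, γ^t·E[r] = 0.038246, running G = -0.269754
t=4: π = [0.2022, 0.2002, 0.3754, 0.2222], E[r] = 0.0749, γ^t·E[r] = 0.030691, running G = -0.239062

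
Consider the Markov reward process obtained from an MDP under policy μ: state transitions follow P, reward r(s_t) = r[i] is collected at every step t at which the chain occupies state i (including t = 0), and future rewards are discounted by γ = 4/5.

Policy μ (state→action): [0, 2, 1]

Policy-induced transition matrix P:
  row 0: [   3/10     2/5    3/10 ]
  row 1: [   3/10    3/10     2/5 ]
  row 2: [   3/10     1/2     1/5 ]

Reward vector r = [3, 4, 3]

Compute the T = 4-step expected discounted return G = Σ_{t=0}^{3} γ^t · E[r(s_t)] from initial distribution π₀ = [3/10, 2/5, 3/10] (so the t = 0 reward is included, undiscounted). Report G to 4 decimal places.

t=0: π = [0.3000, 0.4000, 0.3000], E[r] = 3.4000, γ^t·E[r] = 3.400000, running G = 3.400000
t=1: π = [0.3000, 0.3900, 0.3100], E[r] = 3.3900, γ^t·E[r] = 2.712000, running G = 6.112000
t=2: π = [0.3000, 0.3920, 0.3080], E[r] = 3.3920, γ^t·E[r] = 2.170880, running G = 8.282880
t=3: π = [0.3000, 0.3916, 0.3084], E[r] = 3.3916, γ^t·E[r] = 1.736499, running G = 10.019379

G = 10.0194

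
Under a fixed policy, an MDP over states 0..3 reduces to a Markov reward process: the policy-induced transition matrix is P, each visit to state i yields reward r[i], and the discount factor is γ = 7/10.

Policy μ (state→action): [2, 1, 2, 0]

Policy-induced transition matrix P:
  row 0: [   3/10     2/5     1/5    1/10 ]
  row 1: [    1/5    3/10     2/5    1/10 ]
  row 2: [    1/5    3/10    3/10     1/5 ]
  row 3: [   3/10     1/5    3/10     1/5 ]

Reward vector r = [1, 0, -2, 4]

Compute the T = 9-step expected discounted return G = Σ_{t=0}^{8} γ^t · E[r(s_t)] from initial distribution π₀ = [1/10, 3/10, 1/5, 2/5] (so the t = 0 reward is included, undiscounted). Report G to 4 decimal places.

G = 1.7942

t=0: π = [0.1000, 0.3000, 0.2000, 0.4000], E[r] = 1.3000, γ^t·E[r] = 1.300000, running G = 1.300000
t=1: π = [0.2500, 0.2700, 0.3200, 0.1600], E[r] = 0.2500, γ^t·E[r] = 0.175000, running G = 1.475000
t=2: π = [0.2410, 0.3090, 0.3020, 0.1480], E[r] = 0.2290, γ^t·E[r] = 0.112210, running G = 1.587210
t=3: π = [0.2389, 0.3093, 0.3068, 0.1450], E[r] = 0.2053, γ^t·E[r] = 0.070418, running G = 1.657628
t=4: π = [0.2384, 0.3094, 0.3070, 0.1452], E[r] = 0.2050, γ^t·E[r] = 0.049228, running G = 1.706856
t=5: π = [0.2384, 0.3093, 0.3071, 0.1452], E[r] = 0.2050, γ^t·E[r] = 0.034462, running G = 1.741318
t=6: π = [0.2384, 0.3093, 0.3071, 0.1452], E[r] = 0.2051, γ^t·E[r] = 0.024129, running G = 1.765447
t=7: π = [0.2384, 0.3093, 0.3071, 0.1452], E[r] = 0.2051, γ^t·E[r] = 0.016891, running G = 1.782337
t=8: π = [0.2384, 0.3093, 0.3071, 0.1452], E[r] = 0.2051, γ^t·E[r] = 0.011824, running G = 1.794161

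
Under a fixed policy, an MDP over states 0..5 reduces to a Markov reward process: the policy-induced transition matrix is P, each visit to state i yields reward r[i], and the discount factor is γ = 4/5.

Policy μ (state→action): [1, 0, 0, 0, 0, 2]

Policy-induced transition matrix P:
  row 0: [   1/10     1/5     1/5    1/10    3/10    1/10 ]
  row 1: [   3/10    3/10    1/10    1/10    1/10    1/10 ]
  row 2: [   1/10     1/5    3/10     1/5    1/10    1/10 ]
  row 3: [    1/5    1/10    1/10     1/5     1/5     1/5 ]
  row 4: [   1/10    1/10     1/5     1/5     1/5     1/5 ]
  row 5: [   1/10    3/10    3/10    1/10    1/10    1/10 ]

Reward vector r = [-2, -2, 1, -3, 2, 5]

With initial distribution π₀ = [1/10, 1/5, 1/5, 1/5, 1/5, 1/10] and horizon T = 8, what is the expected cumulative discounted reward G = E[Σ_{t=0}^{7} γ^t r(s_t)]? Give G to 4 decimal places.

G = -0.0420

t=0: π = [0.1000, 0.2000, 0.2000, 0.2000, 0.2000, 0.1000], E[r] = -0.1000, γ^t·E[r] = -0.100000, running G = -0.100000
t=1: π = [0.1600, 0.1900, 0.1900, 0.1600, 0.1600, 0.1400], E[r] = 0.0300, γ^t·E[r] = 0.024000, running G = -0.076000
t=2: π = [0.1540, 0.2010, 0.1980, 0.1510, 0.1640, 0.1320], E[r] = 0.0230, γ^t·E[r] = 0.014720, running G = -0.061280
t=3: π = [0.1553, 0.2018, 0.1978, 0.1513, 0.1623, 0.1315], E[r] = 0.0118, γ^t·E[r] = 0.006042, running G = -0.055238
t=4: π = [0.1555, 0.2020, 0.1976, 0.1511, 0.1624, 0.1314], E[r] = 0.0109, γ^t·E[r] = 0.004473, running G = -0.050766
t=5: π = [0.1555, 0.2020, 0.1976, 0.1511, 0.1625, 0.1314], E[r] = 0.0110, γ^t·E[r] = 0.003588, running G = -0.047177
t=6: π = [0.1555, 0.2020, 0.1976, 0.1511, 0.1625, 0.1314], E[r] = 0.0110, γ^t·E[r] = 0.002877, running G = -0.044300
t=7: π = [0.1555, 0.2020, 0.1976, 0.1511, 0.1625, 0.1314], E[r] = 0.0110, γ^t·E[r] = 0.002302, running G = -0.041998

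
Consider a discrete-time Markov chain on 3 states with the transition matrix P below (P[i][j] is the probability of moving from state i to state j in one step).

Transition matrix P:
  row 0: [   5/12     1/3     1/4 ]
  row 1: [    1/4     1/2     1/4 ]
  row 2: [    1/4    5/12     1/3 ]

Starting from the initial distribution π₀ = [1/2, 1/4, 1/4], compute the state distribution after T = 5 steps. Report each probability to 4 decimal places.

π = [0.3000, 0.4272, 0.2727]

t=0: π = [0.5000, 0.2500, 0.2500]
t=1: π = [0.3333, 0.3958, 0.2708]
t=2: π = [0.3056, 0.4219, 0.2726]
t=3: π = [0.3009, 0.4264, 0.2727]
t=4: π = [0.3002, 0.4271, 0.2727]
t=5: π = [0.3000, 0.4272, 0.2727]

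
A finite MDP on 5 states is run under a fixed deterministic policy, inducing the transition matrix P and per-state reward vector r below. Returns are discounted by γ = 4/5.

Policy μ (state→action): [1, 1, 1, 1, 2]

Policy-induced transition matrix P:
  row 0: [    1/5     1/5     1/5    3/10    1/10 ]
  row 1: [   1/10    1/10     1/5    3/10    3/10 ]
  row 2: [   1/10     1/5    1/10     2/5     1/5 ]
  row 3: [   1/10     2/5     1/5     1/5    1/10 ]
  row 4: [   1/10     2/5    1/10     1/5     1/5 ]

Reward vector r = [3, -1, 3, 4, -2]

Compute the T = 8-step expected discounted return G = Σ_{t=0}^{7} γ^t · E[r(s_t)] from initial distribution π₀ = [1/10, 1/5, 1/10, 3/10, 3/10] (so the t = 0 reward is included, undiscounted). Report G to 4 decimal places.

G = 4.9183

t=0: π = [0.1000, 0.2000, 0.1000, 0.3000, 0.3000], E[r] = 1.0000, γ^t·E[r] = 1.000000, running G = 1.000000
t=1: π = [0.1100, 0.3000, 0.1600, 0.2500, 0.1800], E[r] = 1.1500, γ^t·E[r] = 0.920000, running G = 1.920000
t=2: π = [0.1110, 0.2560, 0.1660, 0.2730, 0.1940], E[r] = 1.2790, γ^t·E[r] = 0.818560, running G = 2.738560
t=3: π = [0.1111, 0.2678, 0.1640, 0.2699, 0.1872], E[r] = 1.2627, γ^t·E[r] = 0.646502, running G = 3.385062
t=4: π = [0.1111, 0.2646, 0.1649, 0.2707, 0.1887], E[r] = 1.2687, γ^t·E[r] = 0.519672, running G = 3.904734
t=5: π = [0.1111, 0.2654, 0.1646, 0.2706, 0.1883], E[r] = 1.2675, γ^t·E[r] = 0.415331, running G = 4.320066
t=6: π = [0.1111, 0.2652, 0.1647, 0.2706, 0.1884], E[r] = 1.2678, γ^t·E[r] = 0.332347, running G = 4.652413
t=7: π = [0.1111, 0.2653, 0.1647, 0.2706, 0.1884], E[r] = 1.2677, γ^t·E[r] = 0.265863, running G = 4.918276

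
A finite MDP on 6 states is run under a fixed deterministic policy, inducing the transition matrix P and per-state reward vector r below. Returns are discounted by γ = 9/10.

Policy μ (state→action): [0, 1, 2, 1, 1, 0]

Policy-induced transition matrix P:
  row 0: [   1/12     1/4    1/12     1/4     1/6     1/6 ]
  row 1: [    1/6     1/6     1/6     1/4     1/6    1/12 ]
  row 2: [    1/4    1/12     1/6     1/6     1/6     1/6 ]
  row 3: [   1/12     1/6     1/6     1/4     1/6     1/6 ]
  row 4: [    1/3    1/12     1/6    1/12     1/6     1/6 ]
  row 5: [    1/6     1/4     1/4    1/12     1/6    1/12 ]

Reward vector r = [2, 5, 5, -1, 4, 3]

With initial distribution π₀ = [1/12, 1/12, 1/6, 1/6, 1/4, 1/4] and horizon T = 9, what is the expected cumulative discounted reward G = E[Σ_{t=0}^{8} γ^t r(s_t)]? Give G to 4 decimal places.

t=0: π = [0.0833, 0.0833, 0.1667, 0.1667, 0.2500, 0.2500], E[r] = 3.0000, γ^t·E[r] = 3.000000, running G = 3.000000
t=1: π = [0.2014, 0.1597, 0.1806, 0.1528, 0.1667, 0.1389], E[r] = 3.0347, γ^t·E[r] = 2.731250, running G = 5.731250
t=2: π = [0.1800, 0.1661, 0.1615, 0.1840, 0.1667, 0.1418], E[r] = 2.9057, γ^t·E[r] = 2.353594, running G = 8.084844
t=3: π = [0.1776, 0.1661, 0.1635, 0.1851, 0.1667, 0.1410], E[r] = 2.9078, γ^t·E[r] = 2.119781, running G = 10.204625
t=4: π = [0.1778, 0.1657, 0.1636, 0.1851, 0.1667, 0.1411], E[r] = 2.9071, γ^t·E[r] = 1.907336, running G = 12.111961
t=5: π = [0.1778, 0.1657, 0.1636, 0.1851, 0.1667, 0.1411], E[r] = 2.9072, γ^t·E[r] = 1.716657, running G = 13.828618
t=6: π = [0.1778, 0.1657, 0.1636, 0.1851, 0.1667, 0.1411], E[r] = 2.9072, γ^t·E[r] = 1.545006, running G = 15.373624
t=7: π = [0.1778, 0.1657, 0.1636, 0.1851, 0.1667, 0.1411], E[r] = 2.9072, γ^t·E[r] = 1.390503, running G = 16.764127
t=8: π = [0.1778, 0.1657, 0.1636, 0.1851, 0.1667, 0.1411], E[r] = 2.9072, γ^t·E[r] = 1.251453, running G = 18.015580

G = 18.0156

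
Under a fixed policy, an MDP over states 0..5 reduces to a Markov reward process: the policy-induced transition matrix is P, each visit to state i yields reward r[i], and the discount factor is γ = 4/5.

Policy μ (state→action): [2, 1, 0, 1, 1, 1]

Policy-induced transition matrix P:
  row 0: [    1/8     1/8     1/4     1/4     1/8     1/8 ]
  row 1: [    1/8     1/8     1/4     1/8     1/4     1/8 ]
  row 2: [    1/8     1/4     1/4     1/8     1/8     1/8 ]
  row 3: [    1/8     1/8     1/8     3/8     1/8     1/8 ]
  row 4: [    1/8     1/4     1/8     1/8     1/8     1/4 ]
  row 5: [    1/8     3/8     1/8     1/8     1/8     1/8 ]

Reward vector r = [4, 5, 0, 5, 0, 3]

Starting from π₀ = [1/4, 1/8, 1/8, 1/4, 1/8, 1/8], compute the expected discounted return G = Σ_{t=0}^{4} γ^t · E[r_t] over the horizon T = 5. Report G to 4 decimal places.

G = 10.1381

t=0: π = [0.2500, 0.1250, 0.1250, 0.2500, 0.1250, 0.1250], E[r] = 3.2500, γ^t·E[r] = 3.250000, running G = 3.250000
t=1: π = [0.1250, 0.1875, 0.1875, 0.2188, 0.1406, 0.1406], E[r] = 2.9531, γ^t·E[r] = 2.362500, running G = 5.612500
t=2: π = [0.1250, 0.2012, 0.1875, 0.1953, 0.1484, 0.1426], E[r] = 2.9102, γ^t·E[r] = 1.862500, running G = 7.475000
t=3: π = [0.1250, 0.2026, 0.1892, 0.1895, 0.1501, 0.1436], E[r] = 2.8911, γ^t·E[r] = 1.480250, running G = 8.955250
t=4: π = [0.1250, 0.2033, 0.1896, 0.1880, 0.1503, 0.1438], E[r] = 2.8878, γ^t·E[r] = 1.182838, running G = 10.138088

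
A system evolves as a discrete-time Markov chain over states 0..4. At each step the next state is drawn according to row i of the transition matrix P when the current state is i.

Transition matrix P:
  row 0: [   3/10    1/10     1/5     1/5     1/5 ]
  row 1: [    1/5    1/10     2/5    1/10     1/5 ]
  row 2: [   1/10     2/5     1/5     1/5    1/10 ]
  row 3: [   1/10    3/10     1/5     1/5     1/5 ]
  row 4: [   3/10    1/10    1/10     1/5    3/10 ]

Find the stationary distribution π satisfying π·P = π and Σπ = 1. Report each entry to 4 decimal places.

π = [0.1997, 0.2022, 0.2207, 0.1798, 0.1977]

Balance equations π_j = Σ_i π_i·P[i][j]:
  π_0 = 3/10·π_0 + 1/5·π_1 + 1/10·π_2 + 1/10·π_3 + 3/10·π_4
  π_1 = 1/10·π_0 + 1/10·π_1 + 2/5·π_2 + 3/10·π_3 + 1/10·π_4
  π_2 = 1/5·π_0 + 2/5·π_1 + 1/5·π_2 + 1/5·π_3 + 1/10·π_4
  π_3 = 1/5·π_0 + 1/10·π_1 + 1/5·π_2 + 1/5·π_3 + 1/5·π_4
  normalize: π_0 + π_1 + π_2 + π_3 + π_4 = 1
Solving the linear system gives exactly π = [1705/8538, 863/4269, 314/1423, 1535/8538, 844/4269].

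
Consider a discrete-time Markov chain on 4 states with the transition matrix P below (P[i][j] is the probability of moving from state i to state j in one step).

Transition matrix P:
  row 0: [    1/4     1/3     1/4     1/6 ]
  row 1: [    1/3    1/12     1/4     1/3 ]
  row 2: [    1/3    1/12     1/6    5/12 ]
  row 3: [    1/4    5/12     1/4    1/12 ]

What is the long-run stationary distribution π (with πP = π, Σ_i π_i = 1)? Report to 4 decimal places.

Balance equations π_j = Σ_i π_i·P[i][j]:
  π_0 = 1/4·π_0 + 1/3·π_1 + 1/3·π_2 + 1/4·π_3
  π_1 = 1/3·π_0 + 1/12·π_1 + 1/12·π_2 + 5/12·π_3
  π_2 = 1/4·π_0 + 1/4·π_1 + 1/6·π_2 + 1/4·π_3
  normalize: π_0 + π_1 + π_2 + π_3 = 1
Solving the linear system gives exactly π = [725/2509, 594/2509, 3/13, 47/193].

π = [0.2890, 0.2367, 0.2308, 0.2435]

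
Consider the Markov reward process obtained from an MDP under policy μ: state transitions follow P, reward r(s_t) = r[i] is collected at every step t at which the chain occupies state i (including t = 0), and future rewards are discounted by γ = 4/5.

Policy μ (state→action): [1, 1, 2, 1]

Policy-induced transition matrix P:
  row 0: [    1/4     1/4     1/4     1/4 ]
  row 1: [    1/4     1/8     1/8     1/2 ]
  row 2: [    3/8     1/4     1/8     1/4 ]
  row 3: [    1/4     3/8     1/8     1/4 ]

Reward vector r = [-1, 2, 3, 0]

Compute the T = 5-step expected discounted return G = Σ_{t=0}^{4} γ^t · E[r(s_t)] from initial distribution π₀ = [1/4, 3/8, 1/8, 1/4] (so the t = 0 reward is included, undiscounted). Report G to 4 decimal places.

t=0: π = [0.2500, 0.3750, 0.1250, 0.2500], E[r] = 0.8750, γ^t·E[r] = 0.875000, running G = 0.875000
t=1: π = [0.2656, 0.2344, 0.1563, 0.3438], E[r] = 0.6719, γ^t·E[r] = 0.537500, running G = 1.412500
t=2: π = [0.2695, 0.2637, 0.1582, 0.3086], E[r] = 0.7324, γ^t·E[r] = 0.468750, running G = 1.881250
t=3: π = [0.2698, 0.2556, 0.1587, 0.3159], E[r] = 0.7175, γ^t·E[r] = 0.367375, running G = 2.248625
t=4: π = [0.2698, 0.2575, 0.1587, 0.3139], E[r] = 0.7214, γ^t·E[r] = 0.295488, running G = 2.544113

G = 2.5441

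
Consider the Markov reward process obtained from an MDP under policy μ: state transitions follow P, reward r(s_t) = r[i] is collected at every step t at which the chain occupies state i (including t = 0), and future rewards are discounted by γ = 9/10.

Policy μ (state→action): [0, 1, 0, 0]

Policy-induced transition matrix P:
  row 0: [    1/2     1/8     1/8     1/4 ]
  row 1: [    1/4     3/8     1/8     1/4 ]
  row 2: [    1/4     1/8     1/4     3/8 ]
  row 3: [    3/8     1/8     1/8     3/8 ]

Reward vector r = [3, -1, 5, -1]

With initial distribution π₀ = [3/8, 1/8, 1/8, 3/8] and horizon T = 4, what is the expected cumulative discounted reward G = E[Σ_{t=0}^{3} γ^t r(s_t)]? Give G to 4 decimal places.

t=0: π = [0.3750, 0.1250, 0.1250, 0.3750], E[r] = 1.2500, γ^t·E[r] = 1.250000, running G = 1.250000
t=1: π = [0.3906, 0.1563, 0.1406, 0.3125], E[r] = 1.4063, γ^t·E[r] = 1.265625, running G = 2.515625
t=2: π = [0.3867, 0.1641, 0.1426, 0.3066], E[r] = 1.4023, γ^t·E[r] = 1.135898, running G = 3.651523
t=3: π = [0.3850, 0.1660, 0.1428, 0.3062], E[r] = 1.3970, γ^t·E[r] = 1.018393, running G = 4.669917

G = 4.6699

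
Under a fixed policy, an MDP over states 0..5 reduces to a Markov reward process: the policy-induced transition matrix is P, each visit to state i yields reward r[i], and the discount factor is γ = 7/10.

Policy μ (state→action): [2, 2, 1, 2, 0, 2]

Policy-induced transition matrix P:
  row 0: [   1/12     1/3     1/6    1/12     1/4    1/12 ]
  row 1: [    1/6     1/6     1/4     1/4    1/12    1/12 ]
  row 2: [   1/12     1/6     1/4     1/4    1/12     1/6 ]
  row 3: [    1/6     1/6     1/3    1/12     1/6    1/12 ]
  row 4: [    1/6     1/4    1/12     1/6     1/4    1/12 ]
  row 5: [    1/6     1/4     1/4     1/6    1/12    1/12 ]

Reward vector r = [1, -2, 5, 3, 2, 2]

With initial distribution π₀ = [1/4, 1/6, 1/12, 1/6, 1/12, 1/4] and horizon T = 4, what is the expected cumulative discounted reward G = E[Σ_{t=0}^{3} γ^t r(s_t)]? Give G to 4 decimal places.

t=0: π = [0.2500, 0.1667, 0.0833, 0.1667, 0.0833, 0.2500], E[r] = 1.5000, γ^t·E[r] = 1.500000, running G = 1.500000
t=1: π = [0.1389, 0.2361, 0.2292, 0.1528, 0.1528, 0.0903], E[r] = 1.7569, γ^t·E[r] = 1.229861, running G = 2.729861
t=2: π = [0.1360, 0.2101, 0.2257, 0.1811, 0.1447, 0.1024], E[r] = 1.8819, γ^t·E[r] = 0.922153, running G = 3.652014
t=3: π = [0.1365, 0.2099, 0.2296, 0.1766, 0.1452, 0.1021], E[r] = 1.8893, γ^t·E[r] = 0.648021, running G = 4.300035

G = 4.3000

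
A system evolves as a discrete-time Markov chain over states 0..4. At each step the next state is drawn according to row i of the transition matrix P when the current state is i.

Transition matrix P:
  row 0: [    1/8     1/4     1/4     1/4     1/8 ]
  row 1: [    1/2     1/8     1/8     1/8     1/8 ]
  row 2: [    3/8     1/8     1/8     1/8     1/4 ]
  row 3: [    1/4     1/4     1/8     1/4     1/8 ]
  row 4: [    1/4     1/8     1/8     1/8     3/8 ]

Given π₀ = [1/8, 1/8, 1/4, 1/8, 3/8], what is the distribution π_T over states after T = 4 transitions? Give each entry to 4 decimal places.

t=0: π = [0.1250, 0.1250, 0.2500, 0.1250, 0.3750]
t=1: π = [0.2969, 0.1563, 0.1406, 0.1563, 0.2500]
t=2: π = [0.2695, 0.1816, 0.1621, 0.1816, 0.2051]
t=3: π = [0.2820, 0.1814, 0.1587, 0.1814, 0.1965]
t=4: π = [0.2799, 0.1829, 0.1602, 0.1829, 0.1940]

π = [0.2799, 0.1829, 0.1602, 0.1829, 0.1940]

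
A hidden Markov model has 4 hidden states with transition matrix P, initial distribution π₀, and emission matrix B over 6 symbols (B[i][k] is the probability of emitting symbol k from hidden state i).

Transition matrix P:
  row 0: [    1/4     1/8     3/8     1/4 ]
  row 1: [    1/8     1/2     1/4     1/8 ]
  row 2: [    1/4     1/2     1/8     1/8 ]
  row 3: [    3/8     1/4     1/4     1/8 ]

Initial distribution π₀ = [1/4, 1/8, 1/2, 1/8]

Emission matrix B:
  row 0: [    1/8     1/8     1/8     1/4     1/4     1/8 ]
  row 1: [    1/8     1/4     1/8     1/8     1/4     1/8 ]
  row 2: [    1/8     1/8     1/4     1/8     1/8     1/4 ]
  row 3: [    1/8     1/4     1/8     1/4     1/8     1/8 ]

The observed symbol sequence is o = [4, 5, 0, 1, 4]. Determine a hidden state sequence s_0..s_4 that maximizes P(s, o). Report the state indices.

path = [0, 2, 1, 1, 1]

t=0: δ = [6.250e-02, 3.125e-02, 6.250e-02, 1.562e-02]  (obs o_0=4)
t=1: δ = [1.953e-03, 3.906e-03, 5.859e-03, 1.953e-03]  ψ = [0, 2, 0, 0]  (obs o_1=5)
t=2: δ = [1.831e-04, 3.662e-04, 1.221e-04, 9.155e-05]  ψ = [2, 2, 1, 2]  (obs o_2=0)
t=3: δ = [5.722e-06, 4.578e-05, 1.144e-05, 1.144e-05]  ψ = [0, 1, 1, 0]  (obs o_3=1)
t=4: δ = [1.431e-06, 5.722e-06, 1.431e-06, 7.153e-07]  ψ = [1, 1, 1, 1]  (obs o_4=4)
backtrack: best end state = 1; path = [0, 2, 1, 1, 1]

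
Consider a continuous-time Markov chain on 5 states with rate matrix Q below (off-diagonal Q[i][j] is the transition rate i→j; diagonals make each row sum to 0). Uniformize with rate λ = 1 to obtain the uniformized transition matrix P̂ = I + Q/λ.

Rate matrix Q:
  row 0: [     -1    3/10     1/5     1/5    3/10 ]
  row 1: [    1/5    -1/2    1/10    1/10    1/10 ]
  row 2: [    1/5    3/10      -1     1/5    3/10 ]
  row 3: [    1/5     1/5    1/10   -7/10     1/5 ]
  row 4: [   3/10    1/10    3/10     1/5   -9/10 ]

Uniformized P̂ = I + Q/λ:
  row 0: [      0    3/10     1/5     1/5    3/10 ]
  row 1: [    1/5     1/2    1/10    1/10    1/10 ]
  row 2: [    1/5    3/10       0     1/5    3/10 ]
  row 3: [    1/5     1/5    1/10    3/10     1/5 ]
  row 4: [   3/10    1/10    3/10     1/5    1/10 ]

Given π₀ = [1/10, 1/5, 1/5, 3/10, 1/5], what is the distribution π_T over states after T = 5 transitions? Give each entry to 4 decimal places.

π = [0.1820, 0.3053, 0.1408, 0.1884, 0.1835]

t=0: π = [0.1000, 0.2000, 0.2000, 0.3000, 0.2000]
t=1: π = [0.2000, 0.2700, 0.1300, 0.2100, 0.1900]
t=2: π = [0.1790, 0.2950, 0.1450, 0.1940, 0.1870]
t=3: π = [0.1829, 0.3022, 0.1408, 0.1899, 0.1842]
t=4: π = [0.1818, 0.3046, 0.1411, 0.1888, 0.1837]
t=5: π = [0.1820, 0.3053, 0.1408, 0.1884, 0.1835]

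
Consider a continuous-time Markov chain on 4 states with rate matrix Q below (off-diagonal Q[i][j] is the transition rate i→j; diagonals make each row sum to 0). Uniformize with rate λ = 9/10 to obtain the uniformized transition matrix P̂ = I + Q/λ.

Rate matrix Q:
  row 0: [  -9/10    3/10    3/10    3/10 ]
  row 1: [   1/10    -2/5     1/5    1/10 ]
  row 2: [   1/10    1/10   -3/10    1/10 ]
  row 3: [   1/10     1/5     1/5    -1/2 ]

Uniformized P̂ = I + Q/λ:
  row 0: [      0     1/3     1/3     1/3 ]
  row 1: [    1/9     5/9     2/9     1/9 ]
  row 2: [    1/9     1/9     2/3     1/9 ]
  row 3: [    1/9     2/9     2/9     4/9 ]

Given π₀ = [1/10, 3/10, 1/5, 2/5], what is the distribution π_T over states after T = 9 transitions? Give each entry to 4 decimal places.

t=0: π = [0.1000, 0.3000, 0.2000, 0.4000]
t=1: π = [0.1000, 0.3111, 0.3222, 0.2667]
t=2: π = [0.1000, 0.3012, 0.3765, 0.2222]
t=3: π = [0.1000, 0.2919, 0.4007, 0.2074]
t=4: π = [0.1000, 0.2861, 0.4114, 0.2025]
t=5: π = [0.1000, 0.2830, 0.4162, 0.2008]
t=6: π = [0.1000, 0.2814, 0.4183, 0.2003]
t=7: π = [0.1000, 0.2807, 0.4192, 0.2001]
t=8: π = [0.1000, 0.2803, 0.4197, 0.2000]
t=9: π = [0.1000, 0.2801, 0.4199, 0.2000]

π = [0.1000, 0.2801, 0.4199, 0.2000]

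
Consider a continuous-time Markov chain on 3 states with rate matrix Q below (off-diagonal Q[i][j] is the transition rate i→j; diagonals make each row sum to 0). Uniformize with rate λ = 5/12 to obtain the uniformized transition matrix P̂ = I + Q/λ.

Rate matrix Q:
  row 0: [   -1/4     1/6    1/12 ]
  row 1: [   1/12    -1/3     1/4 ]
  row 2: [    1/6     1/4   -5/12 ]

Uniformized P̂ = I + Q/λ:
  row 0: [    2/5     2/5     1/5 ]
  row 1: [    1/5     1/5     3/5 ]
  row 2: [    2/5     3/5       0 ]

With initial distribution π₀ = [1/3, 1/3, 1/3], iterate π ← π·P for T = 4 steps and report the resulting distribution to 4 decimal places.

π = [0.3227, 0.3803, 0.2971]

t=0: π = [0.3333, 0.3333, 0.3333]
t=1: π = [0.3333, 0.4000, 0.2667]
t=2: π = [0.3200, 0.3733, 0.3067]
t=3: π = [0.3253, 0.3867, 0.2880]
t=4: π = [0.3227, 0.3803, 0.2971]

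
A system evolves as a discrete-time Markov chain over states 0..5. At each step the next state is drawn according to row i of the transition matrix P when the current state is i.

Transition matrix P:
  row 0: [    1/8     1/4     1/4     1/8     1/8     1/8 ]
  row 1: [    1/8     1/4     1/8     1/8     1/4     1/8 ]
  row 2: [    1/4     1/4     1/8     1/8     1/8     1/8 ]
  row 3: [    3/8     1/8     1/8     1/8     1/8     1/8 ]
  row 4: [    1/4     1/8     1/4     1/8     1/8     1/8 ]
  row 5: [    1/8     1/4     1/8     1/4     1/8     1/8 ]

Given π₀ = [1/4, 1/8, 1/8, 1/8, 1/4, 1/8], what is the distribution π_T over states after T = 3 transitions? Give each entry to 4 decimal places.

π = [0.2000, 0.2136, 0.1689, 0.1406, 0.1519, 0.1250]

t=0: π = [0.2500, 0.1250, 0.1250, 0.1250, 0.2500, 0.1250]
t=1: π = [0.2031, 0.2031, 0.1875, 0.1406, 0.1406, 0.1250]
t=2: π = [0.2012, 0.2148, 0.1680, 0.1406, 0.1504, 0.1250]
t=3: π = [0.2000, 0.2136, 0.1689, 0.1406, 0.1519, 0.1250]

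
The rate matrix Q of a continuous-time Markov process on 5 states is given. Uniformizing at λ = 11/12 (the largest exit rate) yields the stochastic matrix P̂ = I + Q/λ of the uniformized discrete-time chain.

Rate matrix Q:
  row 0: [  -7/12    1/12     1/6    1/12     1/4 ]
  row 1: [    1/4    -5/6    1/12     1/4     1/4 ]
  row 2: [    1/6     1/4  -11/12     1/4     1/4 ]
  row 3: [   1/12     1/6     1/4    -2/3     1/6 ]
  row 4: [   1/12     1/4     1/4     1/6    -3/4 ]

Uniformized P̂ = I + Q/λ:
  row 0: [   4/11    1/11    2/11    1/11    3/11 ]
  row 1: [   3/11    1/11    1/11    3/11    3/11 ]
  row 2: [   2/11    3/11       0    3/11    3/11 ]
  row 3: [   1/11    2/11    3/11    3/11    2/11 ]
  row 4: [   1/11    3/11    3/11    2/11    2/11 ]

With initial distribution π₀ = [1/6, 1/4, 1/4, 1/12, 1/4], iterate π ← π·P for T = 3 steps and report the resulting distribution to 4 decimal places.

π = [0.1932, 0.1851, 0.1729, 0.2164, 0.2323]

t=0: π = [0.1667, 0.2500, 0.2500, 0.0833, 0.2500]
t=1: π = [0.2045, 0.1894, 0.1439, 0.2197, 0.2424]
t=2: π = [0.1942, 0.1811, 0.1804, 0.2135, 0.2307]
t=3: π = [0.1932, 0.1851, 0.1729, 0.2164, 0.2323]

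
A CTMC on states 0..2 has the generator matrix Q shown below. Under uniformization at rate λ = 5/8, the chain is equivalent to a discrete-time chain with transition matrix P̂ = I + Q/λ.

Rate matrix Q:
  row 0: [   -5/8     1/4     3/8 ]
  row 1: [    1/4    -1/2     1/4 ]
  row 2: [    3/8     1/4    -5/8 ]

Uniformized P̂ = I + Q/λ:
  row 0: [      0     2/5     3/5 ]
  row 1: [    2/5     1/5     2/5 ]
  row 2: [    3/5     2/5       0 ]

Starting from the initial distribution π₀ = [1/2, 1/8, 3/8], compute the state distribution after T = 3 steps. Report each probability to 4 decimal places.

t=0: π = [0.5000, 0.1250, 0.3750]
t=1: π = [0.2750, 0.3750, 0.3500]
t=2: π = [0.3600, 0.3250, 0.3150]
t=3: π = [0.3190, 0.3350, 0.3460]

π = [0.3190, 0.3350, 0.3460]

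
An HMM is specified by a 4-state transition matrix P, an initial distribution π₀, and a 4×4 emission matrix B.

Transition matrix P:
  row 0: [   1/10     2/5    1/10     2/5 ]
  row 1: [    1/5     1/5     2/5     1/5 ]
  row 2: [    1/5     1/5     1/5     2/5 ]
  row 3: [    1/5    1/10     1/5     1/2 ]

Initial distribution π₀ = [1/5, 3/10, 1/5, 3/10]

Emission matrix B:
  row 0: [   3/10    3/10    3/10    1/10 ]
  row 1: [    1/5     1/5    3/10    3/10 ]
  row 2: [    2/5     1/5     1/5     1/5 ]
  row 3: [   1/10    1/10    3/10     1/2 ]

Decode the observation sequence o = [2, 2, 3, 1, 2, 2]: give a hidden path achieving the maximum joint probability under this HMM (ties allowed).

t=0: δ = [6.000e-02, 9.000e-02, 4.000e-02, 9.000e-02]  (obs o_0=2)
t=1: δ = [5.400e-03, 7.200e-03, 7.200e-03, 1.350e-02]  ψ = [1, 0, 1, 3]  (obs o_1=2)
t=2: δ = [2.700e-04, 6.480e-04, 5.760e-04, 3.375e-03]  ψ = [3, 0, 1, 3]  (obs o_2=3)
t=3: δ = [2.025e-04, 6.750e-05, 1.350e-04, 1.688e-04]  ψ = [3, 3, 3, 3]  (obs o_3=1)
t=4: δ = [1.013e-05, 2.430e-05, 6.750e-06, 2.531e-05]  ψ = [3, 0, 3, 3]  (obs o_4=2)
t=5: δ = [1.519e-06, 1.458e-06, 1.944e-06, 3.797e-06]  ψ = [3, 1, 1, 3]  (obs o_5=2)
backtrack: best end state = 3; path = [3, 3, 3, 3, 3, 3]

path = [3, 3, 3, 3, 3, 3]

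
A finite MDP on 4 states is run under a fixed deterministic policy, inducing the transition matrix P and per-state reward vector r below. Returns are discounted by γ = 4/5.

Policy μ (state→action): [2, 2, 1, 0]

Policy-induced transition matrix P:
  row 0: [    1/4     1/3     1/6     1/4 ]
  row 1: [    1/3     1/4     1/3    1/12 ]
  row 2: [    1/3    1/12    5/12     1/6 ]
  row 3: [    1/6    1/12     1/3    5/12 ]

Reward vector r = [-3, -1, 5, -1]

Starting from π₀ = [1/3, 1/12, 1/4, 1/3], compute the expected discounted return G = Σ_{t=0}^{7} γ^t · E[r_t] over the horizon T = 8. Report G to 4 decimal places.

t=0: π = [0.3333, 0.0833, 0.2500, 0.3333], E[r] = -0.1667, γ^t·E[r] = -0.166667, running G = -0.166667
t=1: π = [0.2500, 0.1806, 0.2986, 0.2708], E[r] = 0.2917, γ^t·E[r] = 0.233333, running G = 0.066667
t=2: π = [0.2674, 0.1759, 0.3166, 0.2402], E[r] = 0.3646, γ^t·E[r] = 0.233333, running G = 0.300000
t=3: π = [0.2710, 0.1795, 0.3152, 0.2343], E[r] = 0.3489, γ^t·E[r] = 0.178617, running G = 0.478617
t=4: π = [0.2717, 0.1810, 0.3144, 0.2329], E[r] = 0.3432, γ^t·E[r] = 0.140560, running G = 0.619177
t=5: π = [0.2719, 0.1814, 0.3143, 0.2324], E[r] = 0.3418, γ^t·E[r] = 0.111988, running G = 0.731165
t=6: π = [0.2719, 0.1815, 0.3142, 0.2323], E[r] = 0.3414, γ^t·E[r] = 0.089489, running G = 0.820654
t=7: π = [0.2720, 0.1816, 0.3142, 0.2323], E[r] = 0.3413, γ^t·E[r] = 0.071568, running G = 0.892222

G = 0.8922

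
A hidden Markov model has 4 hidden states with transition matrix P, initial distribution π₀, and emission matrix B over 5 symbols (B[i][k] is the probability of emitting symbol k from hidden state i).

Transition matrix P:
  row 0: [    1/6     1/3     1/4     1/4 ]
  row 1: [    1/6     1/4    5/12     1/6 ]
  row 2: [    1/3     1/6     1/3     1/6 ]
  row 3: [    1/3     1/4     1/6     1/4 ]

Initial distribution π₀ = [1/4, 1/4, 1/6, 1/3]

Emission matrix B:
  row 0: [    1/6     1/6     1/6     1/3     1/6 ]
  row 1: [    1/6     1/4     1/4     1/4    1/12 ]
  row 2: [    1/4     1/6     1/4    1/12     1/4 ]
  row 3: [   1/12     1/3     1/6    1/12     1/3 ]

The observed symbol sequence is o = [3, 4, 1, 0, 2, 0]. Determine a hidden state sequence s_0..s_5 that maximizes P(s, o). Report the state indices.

path = [0, 3, 1, 2, 2, 2]

t=0: δ = [8.333e-02, 6.250e-02, 1.389e-02, 2.778e-02]  (obs o_0=3)
t=1: δ = [2.315e-03, 2.315e-03, 6.510e-03, 6.944e-03]  ψ = [0, 0, 1, 0]  (obs o_1=4)
t=2: δ = [3.858e-04, 4.340e-04, 3.617e-04, 5.787e-04]  ψ = [3, 3, 2, 3]  (obs o_2=1)
t=3: δ = [3.215e-05, 2.411e-05, 4.521e-05, 1.206e-05]  ψ = [3, 3, 1, 3]  (obs o_3=0)
t=4: δ = [2.512e-06, 2.679e-06, 3.768e-06, 1.340e-06]  ψ = [2, 0, 2, 0]  (obs o_4=2)
t=5: δ = [2.093e-07, 1.395e-07, 3.140e-07, 5.233e-08]  ψ = [2, 0, 2, 0]  (obs o_5=0)
backtrack: best end state = 2; path = [0, 3, 1, 2, 2, 2]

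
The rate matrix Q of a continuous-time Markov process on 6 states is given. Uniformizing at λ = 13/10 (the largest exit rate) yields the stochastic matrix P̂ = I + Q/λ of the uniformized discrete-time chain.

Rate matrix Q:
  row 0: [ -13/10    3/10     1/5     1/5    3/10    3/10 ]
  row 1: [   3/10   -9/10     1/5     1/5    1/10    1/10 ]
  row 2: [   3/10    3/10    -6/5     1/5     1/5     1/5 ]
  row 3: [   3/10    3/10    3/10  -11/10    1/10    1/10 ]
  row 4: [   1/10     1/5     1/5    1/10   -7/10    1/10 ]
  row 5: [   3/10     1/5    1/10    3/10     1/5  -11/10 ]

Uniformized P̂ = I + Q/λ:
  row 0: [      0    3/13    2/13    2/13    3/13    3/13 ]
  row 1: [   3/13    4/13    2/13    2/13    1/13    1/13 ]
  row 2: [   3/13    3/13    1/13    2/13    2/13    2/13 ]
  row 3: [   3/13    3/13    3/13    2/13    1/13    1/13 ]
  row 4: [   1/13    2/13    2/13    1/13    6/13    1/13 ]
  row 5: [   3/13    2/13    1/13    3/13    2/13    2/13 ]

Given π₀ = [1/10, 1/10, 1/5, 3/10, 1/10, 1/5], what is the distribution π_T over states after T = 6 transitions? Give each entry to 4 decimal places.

t=0: π = [0.1000, 0.1000, 0.2000, 0.3000, 0.1000, 0.2000]
t=1: π = [0.1923, 0.2154, 0.1462, 0.1615, 0.1615, 0.1231]
t=2: π = [0.1615, 0.2254, 0.1456, 0.1509, 0.1893, 0.1272]
t=3: π = [0.1644, 0.2238, 0.1445, 0.1491, 0.1956, 0.1228]
t=4: π = [0.1627, 0.2235, 0.1448, 0.1482, 0.1980, 0.1228]
t=5: π = [0.1628, 0.2233, 0.1447, 0.1481, 0.1987, 0.1225]
t=6: π = [0.1626, 0.2232, 0.1447, 0.1480, 0.1989, 0.1225]

π = [0.1626, 0.2232, 0.1447, 0.1480, 0.1989, 0.1225]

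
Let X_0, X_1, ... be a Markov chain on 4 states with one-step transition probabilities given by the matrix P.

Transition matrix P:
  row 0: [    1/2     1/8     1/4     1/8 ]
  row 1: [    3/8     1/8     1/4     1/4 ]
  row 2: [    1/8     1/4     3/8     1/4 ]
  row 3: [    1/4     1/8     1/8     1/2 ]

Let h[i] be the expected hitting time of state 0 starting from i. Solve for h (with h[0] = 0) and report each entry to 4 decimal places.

h = [0.0000, 3.6522, 4.6957, 4.0870]

First-step conditioning: h[0] = 0; for i ≠ 0, h[i] = 1 + Σ_k P[i][k]·h[k].
  h[1] = 1 + 1/8·h[1] + 1/4·h[2] + 1/4·h[3]
  h[2] = 1 + 1/4·h[1] + 3/8·h[2] + 1/4·h[3]
  h[3] = 1 + 1/8·h[1] + 1/8·h[2] + 1/2·h[3]
Solving the 3×3 linear system over states ≠ 0 gives exactly h = [0, 84/23, 108/23, 94/23] (h[0] = 0 is the target).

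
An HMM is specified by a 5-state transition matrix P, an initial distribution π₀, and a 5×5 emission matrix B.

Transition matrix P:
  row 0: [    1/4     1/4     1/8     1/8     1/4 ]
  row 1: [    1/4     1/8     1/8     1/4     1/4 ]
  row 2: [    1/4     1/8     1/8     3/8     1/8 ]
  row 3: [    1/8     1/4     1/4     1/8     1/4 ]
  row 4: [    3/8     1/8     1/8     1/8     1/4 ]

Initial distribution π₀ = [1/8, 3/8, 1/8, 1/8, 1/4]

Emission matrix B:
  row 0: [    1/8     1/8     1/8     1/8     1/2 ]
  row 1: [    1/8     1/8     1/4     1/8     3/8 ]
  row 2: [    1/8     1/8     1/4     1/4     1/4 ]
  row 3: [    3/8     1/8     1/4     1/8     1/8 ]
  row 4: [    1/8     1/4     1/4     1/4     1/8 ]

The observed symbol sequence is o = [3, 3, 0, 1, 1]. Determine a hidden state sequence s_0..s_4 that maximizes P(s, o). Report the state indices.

path = [4, 2, 3, 4, 4]

t=0: δ = [1.562e-02, 4.688e-02, 3.125e-02, 1.562e-02, 6.250e-02]  (obs o_0=3)
t=1: δ = [2.930e-03, 9.766e-04, 1.953e-03, 1.465e-03, 3.906e-03]  ψ = [4, 4, 4, 1, 4]  (obs o_1=3)
t=2: δ = [1.831e-04, 9.155e-05, 6.104e-05, 2.747e-04, 1.221e-04]  ψ = [4, 0, 4, 2, 4]  (obs o_2=0)
t=3: δ = [5.722e-06, 8.583e-06, 8.583e-06, 4.292e-06, 1.717e-05]  ψ = [0, 3, 3, 3, 3]  (obs o_3=1)
t=4: δ = [8.047e-07, 2.682e-07, 2.682e-07, 4.023e-07, 1.073e-06]  ψ = [4, 4, 4, 2, 4]  (obs o_4=1)
backtrack: best end state = 4; path = [4, 2, 3, 4, 4]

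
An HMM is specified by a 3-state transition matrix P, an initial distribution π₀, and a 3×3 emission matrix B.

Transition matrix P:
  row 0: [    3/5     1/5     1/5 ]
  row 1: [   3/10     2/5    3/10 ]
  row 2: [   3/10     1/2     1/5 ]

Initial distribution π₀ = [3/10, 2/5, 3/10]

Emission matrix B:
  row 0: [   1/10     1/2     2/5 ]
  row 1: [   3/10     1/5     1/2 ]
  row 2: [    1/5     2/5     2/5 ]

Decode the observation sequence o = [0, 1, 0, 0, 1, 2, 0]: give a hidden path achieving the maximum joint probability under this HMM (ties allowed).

path = [1, 2, 1, 1, 2, 1, 1]

t=0: δ = [3.000e-02, 1.200e-01, 6.000e-02]  (obs o_0=0)
t=1: δ = [1.800e-02, 9.600e-03, 1.440e-02]  ψ = [1, 1, 1]  (obs o_1=1)
t=2: δ = [1.080e-03, 2.160e-03, 7.200e-04]  ψ = [0, 2, 0]  (obs o_2=0)
t=3: δ = [6.480e-05, 2.592e-04, 1.296e-04]  ψ = [0, 1, 1]  (obs o_3=0)
t=4: δ = [3.888e-05, 2.074e-05, 3.110e-05]  ψ = [1, 1, 1]  (obs o_4=1)
t=5: δ = [9.331e-06, 7.776e-06, 3.110e-06]  ψ = [0, 2, 0]  (obs o_5=2)
t=6: δ = [5.599e-07, 9.331e-07, 4.666e-07]  ψ = [0, 1, 1]  (obs o_6=0)
backtrack: best end state = 1; path = [1, 2, 1, 1, 2, 1, 1]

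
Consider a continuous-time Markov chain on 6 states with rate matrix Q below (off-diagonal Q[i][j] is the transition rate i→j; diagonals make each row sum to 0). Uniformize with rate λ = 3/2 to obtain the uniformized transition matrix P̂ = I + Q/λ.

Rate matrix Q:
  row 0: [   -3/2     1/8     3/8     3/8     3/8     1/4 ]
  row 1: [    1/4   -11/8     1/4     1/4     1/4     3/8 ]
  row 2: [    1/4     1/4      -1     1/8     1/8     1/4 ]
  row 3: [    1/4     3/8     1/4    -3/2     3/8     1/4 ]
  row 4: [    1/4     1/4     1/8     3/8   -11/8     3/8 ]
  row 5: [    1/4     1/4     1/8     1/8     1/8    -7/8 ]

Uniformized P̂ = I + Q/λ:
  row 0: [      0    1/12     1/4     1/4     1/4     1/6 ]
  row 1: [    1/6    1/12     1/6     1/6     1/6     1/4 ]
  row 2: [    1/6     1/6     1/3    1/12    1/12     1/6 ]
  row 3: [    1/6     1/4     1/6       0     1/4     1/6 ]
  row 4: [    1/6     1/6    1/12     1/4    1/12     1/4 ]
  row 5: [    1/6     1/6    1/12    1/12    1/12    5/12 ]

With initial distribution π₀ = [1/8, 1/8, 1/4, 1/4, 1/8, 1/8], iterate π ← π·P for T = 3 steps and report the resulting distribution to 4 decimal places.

t=0: π = [0.1250, 0.1250, 0.2500, 0.2500, 0.1250, 0.1250]
t=1: π = [0.1458, 0.1667, 0.1979, 0.1146, 0.1563, 0.2188]
t=2: π = [0.1424, 0.1502, 0.1806, 0.1380, 0.1406, 0.2483]
t=3: π = [0.1429, 0.1538, 0.1762, 0.1315, 0.1426, 0.2530]

π = [0.1429, 0.1538, 0.1762, 0.1315, 0.1426, 0.2530]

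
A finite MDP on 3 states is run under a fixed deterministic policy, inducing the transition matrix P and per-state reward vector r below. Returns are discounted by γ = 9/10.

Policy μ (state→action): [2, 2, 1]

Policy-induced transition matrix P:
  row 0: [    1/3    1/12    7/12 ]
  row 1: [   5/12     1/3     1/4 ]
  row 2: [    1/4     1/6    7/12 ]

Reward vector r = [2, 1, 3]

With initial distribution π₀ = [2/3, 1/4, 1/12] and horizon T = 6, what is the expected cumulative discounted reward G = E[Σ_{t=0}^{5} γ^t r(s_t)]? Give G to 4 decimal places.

t=0: π = [0.6667, 0.2500, 0.0833], E[r] = 1.8333, γ^t·E[r] = 1.833333, running G = 1.833333
t=1: π = [0.3472, 0.1528, 0.5000], E[r] = 2.3472, γ^t·E[r] = 2.112500, running G = 3.945833
t=2: π = [0.3044, 0.1632, 0.5324], E[r] = 2.3692, γ^t·E[r] = 1.919063, running G = 5.864896
t=3: π = [0.3026, 0.1685, 0.5289], E[r] = 2.3604, γ^t·E[r] = 1.720758, running G = 7.585654
t=4: π = [0.3033, 0.1695, 0.5272], E[r] = 2.3576, γ^t·E[r] = 1.546842, running G = 9.132495
t=5: π = [0.3035, 0.1696, 0.5268], E[r] = 2.3572, γ^t·E[r] = 1.391887, running G = 10.524383

G = 10.5244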